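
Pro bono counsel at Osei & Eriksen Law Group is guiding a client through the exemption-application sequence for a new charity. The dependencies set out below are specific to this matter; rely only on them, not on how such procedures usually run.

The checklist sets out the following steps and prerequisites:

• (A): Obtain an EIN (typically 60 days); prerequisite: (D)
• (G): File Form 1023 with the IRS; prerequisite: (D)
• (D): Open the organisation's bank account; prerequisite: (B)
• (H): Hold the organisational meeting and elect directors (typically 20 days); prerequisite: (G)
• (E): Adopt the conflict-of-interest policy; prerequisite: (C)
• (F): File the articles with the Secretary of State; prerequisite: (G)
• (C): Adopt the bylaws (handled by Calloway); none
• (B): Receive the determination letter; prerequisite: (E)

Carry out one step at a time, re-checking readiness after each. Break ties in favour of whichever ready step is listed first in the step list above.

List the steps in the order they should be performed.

Only (C) has no prerequisites, so it is first.
Next only (E) has its prerequisites met → (E).
Next only (B) has its prerequisites met → (B).
(D) is the only step now ready → (D).
(A) and (G) are both available; (A) is listed earlier → (A).
(G) needed (D), now all done → (G).
(H) and (F) are both available; (H) is listed earlier → (H).
That leaves (F) as the only ready step → (F).

(C) (E) (B) (D) (A) (G) (H) (F)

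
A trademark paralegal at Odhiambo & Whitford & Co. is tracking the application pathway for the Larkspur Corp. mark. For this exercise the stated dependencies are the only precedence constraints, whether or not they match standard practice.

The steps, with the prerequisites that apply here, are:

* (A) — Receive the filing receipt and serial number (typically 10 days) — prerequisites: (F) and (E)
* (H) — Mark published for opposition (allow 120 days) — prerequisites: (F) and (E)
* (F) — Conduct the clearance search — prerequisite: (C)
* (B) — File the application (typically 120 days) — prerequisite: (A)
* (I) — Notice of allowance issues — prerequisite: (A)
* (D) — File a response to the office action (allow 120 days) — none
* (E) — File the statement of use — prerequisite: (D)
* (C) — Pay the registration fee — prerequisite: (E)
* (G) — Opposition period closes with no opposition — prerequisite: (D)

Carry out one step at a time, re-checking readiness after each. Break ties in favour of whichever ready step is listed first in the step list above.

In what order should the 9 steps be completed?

(D), (E), (C), (F), (A), (H), (B), (I), (G)

Only (D) has no prerequisites, so it is first.
Ready: (E) and (G). (E) is listed earlier → (E).
(C) and (G) are both available; (C) is listed earlier → (C).
(F) and (G) are both available; (F) is listed earlier → (F).
(A) and (H) now also ready, so the ready set is {(A), (H), (G)}; (A) is listed earlier → (A).
(B) and (I) now also ready, so the ready set is {(H), (B), (I), (G)}; (H) is listed earlier → (H).
Now (B), (I) and (G) have their prerequisites met. (B) is listed earlier, so (B) next.
Now (I) and (G) have their prerequisites met. (I) is listed earlier, so (I) next.
Next only (G) has its prerequisites met → (G).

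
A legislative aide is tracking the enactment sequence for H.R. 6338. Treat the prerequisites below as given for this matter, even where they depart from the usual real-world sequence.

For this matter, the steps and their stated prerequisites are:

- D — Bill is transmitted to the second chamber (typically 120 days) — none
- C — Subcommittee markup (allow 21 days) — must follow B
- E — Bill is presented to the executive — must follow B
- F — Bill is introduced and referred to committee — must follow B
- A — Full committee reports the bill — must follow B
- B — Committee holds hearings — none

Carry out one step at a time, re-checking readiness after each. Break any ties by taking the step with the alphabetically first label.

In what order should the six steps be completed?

B → A → C → D → E → F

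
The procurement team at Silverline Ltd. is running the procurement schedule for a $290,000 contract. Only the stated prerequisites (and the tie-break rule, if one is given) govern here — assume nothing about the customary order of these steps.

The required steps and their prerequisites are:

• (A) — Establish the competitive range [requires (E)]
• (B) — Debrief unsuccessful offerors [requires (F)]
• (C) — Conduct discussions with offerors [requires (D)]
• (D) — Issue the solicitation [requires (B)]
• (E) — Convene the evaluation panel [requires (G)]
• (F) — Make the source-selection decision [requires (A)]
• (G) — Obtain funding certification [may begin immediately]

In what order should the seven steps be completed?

(G) has no prerequisites → (G) first.
That leaves (E) as the only ready step → (E).
(A) needed (E), now all done → (A).
That leaves (F) as the only ready step → (F).
(B) is the only step now ready → (B).
Next only (D) has its prerequisites met → (D).
That leaves (C) as the only ready step → (C).

(G) (E) (A) (F) (B) (D) (C)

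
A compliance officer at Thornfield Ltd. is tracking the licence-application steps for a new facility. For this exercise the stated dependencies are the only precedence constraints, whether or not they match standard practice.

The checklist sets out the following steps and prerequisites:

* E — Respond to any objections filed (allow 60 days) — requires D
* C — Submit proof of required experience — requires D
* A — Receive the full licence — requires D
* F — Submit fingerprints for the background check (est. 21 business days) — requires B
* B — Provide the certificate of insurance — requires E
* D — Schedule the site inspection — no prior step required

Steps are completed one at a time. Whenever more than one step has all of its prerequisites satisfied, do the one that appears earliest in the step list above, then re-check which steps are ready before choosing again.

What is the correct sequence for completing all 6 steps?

Only D has no prerequisites, so it is first.
Ready: E, C and A. E is listed earlier → E.
C, A and B are all available; C is listed earlier → C.
Ready: A and B. A is listed earlier → A.
That leaves B as the only ready step → B.
That leaves F as the only ready step → F.

D, E, C, A, B, F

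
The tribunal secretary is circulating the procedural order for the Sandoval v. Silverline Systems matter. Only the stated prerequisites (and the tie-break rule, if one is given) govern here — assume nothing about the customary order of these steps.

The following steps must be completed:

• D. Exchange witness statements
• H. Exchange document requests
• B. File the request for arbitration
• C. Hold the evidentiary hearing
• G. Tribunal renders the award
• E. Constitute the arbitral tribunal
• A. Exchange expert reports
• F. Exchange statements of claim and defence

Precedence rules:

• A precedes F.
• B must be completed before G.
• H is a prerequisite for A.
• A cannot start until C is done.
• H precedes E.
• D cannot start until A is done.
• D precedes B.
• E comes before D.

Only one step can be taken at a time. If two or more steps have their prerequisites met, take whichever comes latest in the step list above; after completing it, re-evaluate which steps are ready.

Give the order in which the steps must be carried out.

Nothing is required for C and H. C is listed later → C first.
That leaves H as the only ready step → H.
Ready: A and E. A is listed later → A.
F now also ready, so the ready set is {F, E}; F is listed later → F.
That leaves E as the only ready step → E.
D is the only step now ready → D.
B is the only step now ready → B.
G needed B, now all done → G.

C H A F E D B G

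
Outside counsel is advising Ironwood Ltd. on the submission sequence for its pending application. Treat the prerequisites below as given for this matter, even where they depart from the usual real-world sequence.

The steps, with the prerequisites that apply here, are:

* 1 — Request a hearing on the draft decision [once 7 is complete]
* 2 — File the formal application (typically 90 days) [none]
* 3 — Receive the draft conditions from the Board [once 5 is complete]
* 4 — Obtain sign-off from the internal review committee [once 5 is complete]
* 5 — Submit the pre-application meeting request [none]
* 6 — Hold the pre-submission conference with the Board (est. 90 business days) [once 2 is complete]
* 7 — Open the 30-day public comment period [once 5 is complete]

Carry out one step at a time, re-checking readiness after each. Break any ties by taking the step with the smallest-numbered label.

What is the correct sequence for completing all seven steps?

2, 5, 3, 4, 6, 7, 1

2 and 5 have no prerequisites; 2 has the earlier label, so 2 is first.
5 and 6 are both available; 5 has the earlier label → 5.
3, 4 and 7 now also ready, so the ready set is {3, 4, 6, 7}; 3 has the earlier label → 3.
Ready: 4, 6 and 7. 4 has the earlier label → 4.
Now 6 and 7 have their prerequisites met. 6 has the earlier label, so 6 next.
7 needed 5, now all done → 7.
That leaves 1 as the only ready step → 1.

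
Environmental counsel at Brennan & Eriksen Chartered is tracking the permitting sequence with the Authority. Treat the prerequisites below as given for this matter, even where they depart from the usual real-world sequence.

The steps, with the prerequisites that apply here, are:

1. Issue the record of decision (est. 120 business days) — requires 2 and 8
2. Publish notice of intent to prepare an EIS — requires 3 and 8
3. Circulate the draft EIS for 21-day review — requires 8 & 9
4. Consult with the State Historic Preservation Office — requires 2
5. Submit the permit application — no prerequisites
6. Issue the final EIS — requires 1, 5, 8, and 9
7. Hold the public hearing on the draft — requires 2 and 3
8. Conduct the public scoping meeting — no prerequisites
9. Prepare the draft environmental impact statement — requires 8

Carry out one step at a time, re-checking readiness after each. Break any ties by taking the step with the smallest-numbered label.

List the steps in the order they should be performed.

5 → 8 → 9 → 3 → 2 → 1 → 4 → 6 → 7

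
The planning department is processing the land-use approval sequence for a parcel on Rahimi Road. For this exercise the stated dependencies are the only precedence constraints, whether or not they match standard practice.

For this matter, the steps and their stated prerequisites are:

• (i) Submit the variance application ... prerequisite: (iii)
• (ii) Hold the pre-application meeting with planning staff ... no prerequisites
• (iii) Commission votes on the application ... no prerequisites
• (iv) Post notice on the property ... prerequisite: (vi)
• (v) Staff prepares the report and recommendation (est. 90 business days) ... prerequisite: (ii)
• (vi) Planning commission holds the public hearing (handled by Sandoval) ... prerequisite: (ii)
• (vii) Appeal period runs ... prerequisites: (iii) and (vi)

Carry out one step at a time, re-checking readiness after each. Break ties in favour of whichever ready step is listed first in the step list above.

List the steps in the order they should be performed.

(ii) → (iii) → (i) → (v) → (vi) → (iv) → (vii)

(ii) and (iii) have no prerequisites; (ii) is listed earlier, so (ii) is first.
(v) and (vi) now also ready, so the ready set is {(iii), (v), (vi)}; (iii) is listed earlier → (iii).
Now (i), (v) and (vi) have their prerequisites met. (i) is listed earlier, so (i) next.
Ready: (v) and (vi). (v) is listed earlier → (v).
(vi) is the only step now ready → (vi).
Ready: (iv) and (vii). (iv) is listed earlier → (iv).
That leaves (vii) as the only ready step → (vii).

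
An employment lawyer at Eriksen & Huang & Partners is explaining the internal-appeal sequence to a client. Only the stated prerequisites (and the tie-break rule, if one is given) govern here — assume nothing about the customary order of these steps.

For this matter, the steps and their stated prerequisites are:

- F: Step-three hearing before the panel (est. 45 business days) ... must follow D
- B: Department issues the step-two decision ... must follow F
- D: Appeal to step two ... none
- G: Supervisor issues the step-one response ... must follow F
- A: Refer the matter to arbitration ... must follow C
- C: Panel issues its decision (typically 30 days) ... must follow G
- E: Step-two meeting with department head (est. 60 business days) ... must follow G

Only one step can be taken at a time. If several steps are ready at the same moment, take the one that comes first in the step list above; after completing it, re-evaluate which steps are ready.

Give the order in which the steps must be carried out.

D → F → B → G → C → A → E

Only D has no prerequisites, so it is first.
F is the only step now ready → F.
Ready: B and G. B is listed earlier → B.
G needed F, now all done → G.
Ready: C and E. C is listed earlier → C.
Now A and E have their prerequisites met. A is listed earlier, so A next.
Next only E has its prerequisites met → E.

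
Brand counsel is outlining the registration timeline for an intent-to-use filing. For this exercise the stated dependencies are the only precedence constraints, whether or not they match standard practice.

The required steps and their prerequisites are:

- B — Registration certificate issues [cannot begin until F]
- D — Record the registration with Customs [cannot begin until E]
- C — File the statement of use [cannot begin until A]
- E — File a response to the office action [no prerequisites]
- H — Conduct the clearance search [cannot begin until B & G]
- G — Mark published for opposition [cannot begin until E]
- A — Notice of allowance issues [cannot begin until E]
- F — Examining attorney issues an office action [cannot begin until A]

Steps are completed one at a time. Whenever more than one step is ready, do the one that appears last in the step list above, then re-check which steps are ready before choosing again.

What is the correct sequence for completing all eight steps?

E has no prerequisites → E first.
Now A, G and D have their prerequisites met. A is listed later, so A next.
Ready: F, G, C and D. F is listed later → F.
Ready: G, C, D and B. G is listed later → G.
C, D and B are all available; C is listed later → C.
Ready: D and B. D is listed later → D.
Next only B has its prerequisites met → B.
That leaves H as the only ready step → H.

E, A, F, G, C, D, B, H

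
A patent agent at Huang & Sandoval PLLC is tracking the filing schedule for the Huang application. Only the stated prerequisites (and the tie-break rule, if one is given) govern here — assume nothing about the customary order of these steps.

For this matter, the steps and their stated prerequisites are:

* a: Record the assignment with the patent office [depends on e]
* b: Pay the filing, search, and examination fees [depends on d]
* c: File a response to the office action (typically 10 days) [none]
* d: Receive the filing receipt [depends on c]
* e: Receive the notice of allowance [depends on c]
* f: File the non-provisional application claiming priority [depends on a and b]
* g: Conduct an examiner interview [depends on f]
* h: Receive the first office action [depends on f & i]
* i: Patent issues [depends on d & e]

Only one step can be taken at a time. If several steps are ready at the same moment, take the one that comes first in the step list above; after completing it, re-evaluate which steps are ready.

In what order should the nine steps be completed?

Only c has no prerequisites, so it is first.
d and e are both available; d is listed earlier → d.
b and e are both available; b is listed earlier → b.
That leaves e as the only ready step → e.
Now a and i have their prerequisites met. a is listed earlier, so a next.
f now also ready, so the ready set is {f, i}; f is listed earlier → f.
g now also ready, so the ready set is {g, i}; g is listed earlier → g.
i is the only step now ready → i.
h needed f and i, now all done → h.

c, d, b, e, a, f, g, i, h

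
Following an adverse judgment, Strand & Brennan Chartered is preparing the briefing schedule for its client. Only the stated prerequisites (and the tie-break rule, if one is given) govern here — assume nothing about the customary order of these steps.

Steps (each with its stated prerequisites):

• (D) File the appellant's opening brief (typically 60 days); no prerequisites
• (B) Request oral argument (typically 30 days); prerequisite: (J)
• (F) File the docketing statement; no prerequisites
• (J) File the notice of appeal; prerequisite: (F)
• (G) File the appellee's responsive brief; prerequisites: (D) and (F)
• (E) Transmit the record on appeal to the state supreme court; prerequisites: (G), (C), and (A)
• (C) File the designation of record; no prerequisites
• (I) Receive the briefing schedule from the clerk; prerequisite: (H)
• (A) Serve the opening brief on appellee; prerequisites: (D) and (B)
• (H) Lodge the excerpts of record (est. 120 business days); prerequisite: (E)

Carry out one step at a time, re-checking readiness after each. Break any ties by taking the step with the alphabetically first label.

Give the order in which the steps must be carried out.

(C) (D) (F) (G) (J) (B) (A) (E) (H) (I)

(C), (D) and (F) have no prerequisites; (C) has the earlier label, so (C) is first.
Now (D) and (F) have their prerequisites met. (D) has the earlier label, so (D) next.
(F) is the only step now ready → (F).
Now (G) and (J) have their prerequisites met. (G) has the earlier label, so (G) next.
Next only (J) has its prerequisites met → (J).
That leaves (B) as the only ready step → (B).
(A) is the only step now ready → (A).
(E) is the only step now ready → (E).
Next only (H) has its prerequisites met → (H).
(I) needed (H), now all done → (I).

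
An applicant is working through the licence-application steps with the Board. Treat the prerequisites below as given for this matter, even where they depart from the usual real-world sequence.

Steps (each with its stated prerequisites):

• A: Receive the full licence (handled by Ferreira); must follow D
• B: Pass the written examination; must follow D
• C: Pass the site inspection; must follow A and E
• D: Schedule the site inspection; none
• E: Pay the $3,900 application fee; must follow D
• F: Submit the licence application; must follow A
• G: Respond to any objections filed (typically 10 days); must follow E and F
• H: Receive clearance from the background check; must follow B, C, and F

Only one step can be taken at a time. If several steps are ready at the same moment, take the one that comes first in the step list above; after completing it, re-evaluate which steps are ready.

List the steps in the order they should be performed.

D → A → B → E → C → F → G → H

D is the only step with nothing outstanding, so it goes first.
A, B and E are all available; A is listed earlier → A.
F now also ready, so the ready set is {B, E, F}; B is listed earlier → B.
Ready: E and F. E is listed earlier → E.
Ready: C and F. C is listed earlier → C.
Next only F has its prerequisites met → F.
Now G and H have their prerequisites met. G is listed earlier, so G next.
H needed B, C and F, now all done → H.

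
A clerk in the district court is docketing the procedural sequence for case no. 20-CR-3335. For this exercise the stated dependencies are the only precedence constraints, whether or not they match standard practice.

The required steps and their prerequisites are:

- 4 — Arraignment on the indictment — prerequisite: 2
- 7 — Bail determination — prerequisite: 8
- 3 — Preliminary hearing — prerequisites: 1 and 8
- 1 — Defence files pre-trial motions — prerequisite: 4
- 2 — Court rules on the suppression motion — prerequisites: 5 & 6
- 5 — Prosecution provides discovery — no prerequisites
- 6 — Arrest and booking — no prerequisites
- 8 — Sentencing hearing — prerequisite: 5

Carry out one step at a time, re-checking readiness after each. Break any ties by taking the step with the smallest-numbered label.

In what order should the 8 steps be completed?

5 and 6 have no prerequisites; 5 has the earlier label, so 5 is first.
6 and 8 are both available; 6 has the earlier label → 6.
2 now also ready, so the ready set is {2, 8}; 2 has the earlier label → 2.
Now 4 and 8 have their prerequisites met. 4 has the earlier label, so 4 next.
1 now also ready, so the ready set is {1, 8}; 1 has the earlier label → 1.
That leaves 8 as the only ready step → 8.
Now 3 and 7 have their prerequisites met. 3 has the earlier label, so 3 next.
That leaves 7 as the only ready step → 7.

5 → 6 → 2 → 4 → 1 → 8 → 3 → 7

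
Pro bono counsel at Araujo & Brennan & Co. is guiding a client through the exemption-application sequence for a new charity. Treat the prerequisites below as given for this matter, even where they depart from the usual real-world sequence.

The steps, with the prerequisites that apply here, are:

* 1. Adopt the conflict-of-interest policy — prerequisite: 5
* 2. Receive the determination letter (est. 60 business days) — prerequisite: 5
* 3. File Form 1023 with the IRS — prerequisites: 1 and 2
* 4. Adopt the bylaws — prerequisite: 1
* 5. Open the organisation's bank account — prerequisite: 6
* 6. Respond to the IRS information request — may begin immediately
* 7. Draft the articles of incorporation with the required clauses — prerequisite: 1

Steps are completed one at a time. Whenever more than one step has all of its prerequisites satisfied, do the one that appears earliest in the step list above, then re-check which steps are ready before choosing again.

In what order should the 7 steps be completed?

6, 5, 1, 2, 3, 4, 7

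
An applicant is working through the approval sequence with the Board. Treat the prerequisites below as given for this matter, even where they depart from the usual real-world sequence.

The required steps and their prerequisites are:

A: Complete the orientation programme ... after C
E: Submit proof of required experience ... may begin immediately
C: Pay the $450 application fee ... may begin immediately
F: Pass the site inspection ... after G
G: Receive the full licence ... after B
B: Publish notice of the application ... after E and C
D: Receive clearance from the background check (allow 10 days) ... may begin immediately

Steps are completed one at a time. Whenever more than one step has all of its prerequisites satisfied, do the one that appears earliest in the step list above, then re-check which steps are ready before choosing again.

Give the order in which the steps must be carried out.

E, C, A, B, G, F, D

E, C and D have no prerequisites; E is listed earlier, so E is first.
Now C and D have their prerequisites met. C is listed earlier, so C next.
A, B and D are all available; A is listed earlier → A.
Ready: B and D. B is listed earlier → B.
Now G and D have their prerequisites met. G is listed earlier, so G next.
Ready: F and D. F is listed earlier → F.
That leaves D as the only ready step → D.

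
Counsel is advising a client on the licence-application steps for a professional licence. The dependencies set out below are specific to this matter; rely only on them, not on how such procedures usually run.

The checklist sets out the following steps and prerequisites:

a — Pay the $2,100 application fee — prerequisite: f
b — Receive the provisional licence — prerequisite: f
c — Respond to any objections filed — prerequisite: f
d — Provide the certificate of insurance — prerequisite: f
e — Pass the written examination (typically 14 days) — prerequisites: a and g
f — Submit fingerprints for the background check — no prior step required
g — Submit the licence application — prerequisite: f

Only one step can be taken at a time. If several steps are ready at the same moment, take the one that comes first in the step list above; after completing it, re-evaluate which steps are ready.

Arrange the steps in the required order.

f is the only step with nothing outstanding, so it goes first.
a, b, c, d and g are all available; a is listed earlier → a.
Ready: b, c, d and g. b is listed earlier → b.
Ready: c, d and g. c is listed earlier → c.
Now d and g have their prerequisites met. d is listed earlier, so d next.
Next only g has its prerequisites met → g.
e needed a and g, now all done → e.

f, a, b, c, d, g, e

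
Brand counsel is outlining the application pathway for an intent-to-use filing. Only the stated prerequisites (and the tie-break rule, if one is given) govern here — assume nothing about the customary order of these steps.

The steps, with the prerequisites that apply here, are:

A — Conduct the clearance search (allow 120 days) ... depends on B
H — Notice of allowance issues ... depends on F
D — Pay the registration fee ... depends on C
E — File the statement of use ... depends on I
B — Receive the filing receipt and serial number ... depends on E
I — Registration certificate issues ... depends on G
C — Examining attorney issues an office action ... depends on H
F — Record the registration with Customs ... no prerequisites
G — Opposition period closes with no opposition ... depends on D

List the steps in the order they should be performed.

F is the only step with nothing outstanding, so it goes first.
Next only H has its prerequisites met → H.
Next only C has its prerequisites met → C.
Next only D has its prerequisites met → D.
That leaves G as the only ready step → G.
I needed G, now all done → I.
That leaves E as the only ready step → E.
B is the only step now ready → B.
Next only A has its prerequisites met → A.

F, H, C, D, G, I, E, B, A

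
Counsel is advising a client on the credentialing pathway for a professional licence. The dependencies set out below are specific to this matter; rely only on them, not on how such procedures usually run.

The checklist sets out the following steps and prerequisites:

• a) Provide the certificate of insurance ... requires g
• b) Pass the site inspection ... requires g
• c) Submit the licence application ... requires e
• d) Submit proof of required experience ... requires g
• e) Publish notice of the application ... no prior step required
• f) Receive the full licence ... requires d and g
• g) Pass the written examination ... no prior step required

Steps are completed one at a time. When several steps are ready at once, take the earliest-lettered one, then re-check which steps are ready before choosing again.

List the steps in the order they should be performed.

e → c → g → a → b → d → f

e and g have no prerequisites; e has the earlier label, so e is first.
Now c and g have their prerequisites met. c has the earlier label, so c next.
Next only g has its prerequisites met → g.
a, b and d are all available; a has the earlier label → a.
Ready: b and d. b has the earlier label → b.
d needed g, now all done → d.
That leaves f as the only ready step → f.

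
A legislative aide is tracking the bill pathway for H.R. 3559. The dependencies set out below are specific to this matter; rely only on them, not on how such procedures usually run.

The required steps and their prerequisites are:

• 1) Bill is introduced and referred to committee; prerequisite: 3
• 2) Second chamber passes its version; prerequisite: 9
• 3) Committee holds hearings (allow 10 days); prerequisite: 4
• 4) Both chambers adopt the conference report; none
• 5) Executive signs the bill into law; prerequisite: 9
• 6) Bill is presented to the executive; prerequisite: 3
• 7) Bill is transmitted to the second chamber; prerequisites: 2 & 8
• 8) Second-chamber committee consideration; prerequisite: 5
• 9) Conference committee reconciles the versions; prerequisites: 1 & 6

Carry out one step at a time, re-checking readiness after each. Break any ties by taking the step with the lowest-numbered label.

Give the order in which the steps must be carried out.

4 has no prerequisites → 4 first.
That leaves 3 as the only ready step → 3.
1 and 6 are both available; 1 has the earlier label → 1.
That leaves 6 as the only ready step → 6.
Next only 9 has its prerequisites met → 9.
Now 2 and 5 have their prerequisites met. 2 has the earlier label, so 2 next.
5 is the only step now ready → 5.
Next only 8 has its prerequisites met → 8.
7 is the only step now ready → 7.

4 → 3 → 1 → 6 → 9 → 2 → 5 → 8 → 7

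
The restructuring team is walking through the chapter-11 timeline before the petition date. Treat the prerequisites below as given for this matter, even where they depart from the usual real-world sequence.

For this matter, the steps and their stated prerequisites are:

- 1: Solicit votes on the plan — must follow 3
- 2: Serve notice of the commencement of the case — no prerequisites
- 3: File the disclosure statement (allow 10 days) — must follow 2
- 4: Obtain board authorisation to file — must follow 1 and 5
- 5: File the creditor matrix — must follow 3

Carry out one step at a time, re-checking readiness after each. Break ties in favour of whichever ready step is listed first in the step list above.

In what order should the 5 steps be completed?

2 is the only step with nothing outstanding, so it goes first.
3 is the only step now ready → 3.
1 and 5 are both available; 1 is listed earlier → 1.
5 is the only step now ready → 5.
4 is the only step now ready → 4.

2, 3, 1, 5, 4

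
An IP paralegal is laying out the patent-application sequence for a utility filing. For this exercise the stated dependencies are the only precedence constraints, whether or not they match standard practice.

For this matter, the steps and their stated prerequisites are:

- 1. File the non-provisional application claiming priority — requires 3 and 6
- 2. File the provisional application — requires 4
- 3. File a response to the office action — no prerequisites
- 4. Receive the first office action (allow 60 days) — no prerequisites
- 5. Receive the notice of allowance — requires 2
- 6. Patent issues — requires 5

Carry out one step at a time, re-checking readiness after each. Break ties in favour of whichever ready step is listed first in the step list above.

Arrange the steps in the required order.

3, 4, 2, 5, 6, 1

Nothing is required for 3 and 4. 3 is listed earlier → 3 first.
Next only 4 has its prerequisites met → 4.
Next only 2 has its prerequisites met → 2.
That leaves 5 as the only ready step → 5.
Next only 6 has its prerequisites met → 6.
Next only 1 has its prerequisites met → 1.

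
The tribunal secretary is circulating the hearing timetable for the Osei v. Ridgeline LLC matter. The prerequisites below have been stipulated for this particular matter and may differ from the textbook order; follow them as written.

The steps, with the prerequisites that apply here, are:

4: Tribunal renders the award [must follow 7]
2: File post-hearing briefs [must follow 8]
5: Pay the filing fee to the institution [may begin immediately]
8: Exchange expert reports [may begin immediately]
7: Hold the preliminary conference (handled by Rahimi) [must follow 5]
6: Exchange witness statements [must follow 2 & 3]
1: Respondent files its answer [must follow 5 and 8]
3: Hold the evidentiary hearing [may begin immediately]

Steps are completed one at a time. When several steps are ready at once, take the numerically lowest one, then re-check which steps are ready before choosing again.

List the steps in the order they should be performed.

3, 5 and 8 have no prerequisites; 3 has the earlier label, so 3 is first.
5 and 8 are both available; 5 has the earlier label → 5.
Ready: 7 and 8. 7 has the earlier label → 7.
Now 4 and 8 have their prerequisites met. 4 has the earlier label, so 4 next.
8 is the only step now ready → 8.
Ready: 1 and 2. 1 has the earlier label → 1.
2 needed 8, now all done → 2.
Next only 6 has its prerequisites met → 6.

3 → 5 → 7 → 4 → 8 → 1 → 2 → 6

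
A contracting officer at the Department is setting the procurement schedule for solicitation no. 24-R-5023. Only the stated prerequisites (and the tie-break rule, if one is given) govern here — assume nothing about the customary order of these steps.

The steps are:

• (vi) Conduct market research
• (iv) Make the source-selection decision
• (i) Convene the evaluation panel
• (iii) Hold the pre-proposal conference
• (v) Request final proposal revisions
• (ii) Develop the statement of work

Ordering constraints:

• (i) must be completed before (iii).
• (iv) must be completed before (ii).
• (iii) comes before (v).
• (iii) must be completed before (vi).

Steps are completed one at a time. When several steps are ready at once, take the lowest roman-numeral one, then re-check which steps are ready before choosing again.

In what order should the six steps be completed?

(i) → (iii) → (iv) → (ii) → (v) → (vi)

(i) and (iv) have no prerequisites; (i) has the earlier label, so (i) is first.
Now (iii) and (iv) have their prerequisites met. (iii) has the earlier label, so (iii) next.
Ready: (iv), (v) and (vi). (iv) has the earlier label → (iv).
Ready: (ii), (v) and (vi). (ii) has the earlier label → (ii).
Now (v) and (vi) have their prerequisites met. (v) has the earlier label, so (v) next.
(vi) is the only step now ready → (vi).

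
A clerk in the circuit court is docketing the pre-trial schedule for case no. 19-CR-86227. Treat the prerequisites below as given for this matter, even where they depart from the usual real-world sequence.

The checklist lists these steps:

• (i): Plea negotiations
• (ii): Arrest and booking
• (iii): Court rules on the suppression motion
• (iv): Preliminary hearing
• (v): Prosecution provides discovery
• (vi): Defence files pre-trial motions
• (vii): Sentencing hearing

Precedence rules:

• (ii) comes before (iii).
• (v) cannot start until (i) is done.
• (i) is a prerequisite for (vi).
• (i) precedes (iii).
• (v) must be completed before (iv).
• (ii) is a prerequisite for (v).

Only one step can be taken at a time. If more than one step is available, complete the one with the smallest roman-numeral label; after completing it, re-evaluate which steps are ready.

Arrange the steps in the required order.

(i), (ii) and (vii) have no prerequisites; (i) has the earlier label, so (i) is first.
(vi) now also ready, so the ready set is {(ii), (vi), (vii)}; (ii) has the earlier label → (ii).
(iii), (v), (vi) and (vii) are all available; (iii) has the earlier label → (iii).
Now (v), (vi) and (vii) have their prerequisites met. (v) has the earlier label, so (v) next.
Ready: (iv), (vi) and (vii). (iv) has the earlier label → (iv).
Ready: (vi) and (vii). (vi) has the earlier label → (vi).
That leaves (vii) as the only ready step → (vii).

(i) (ii) (iii) (v) (iv) (vi) (vii)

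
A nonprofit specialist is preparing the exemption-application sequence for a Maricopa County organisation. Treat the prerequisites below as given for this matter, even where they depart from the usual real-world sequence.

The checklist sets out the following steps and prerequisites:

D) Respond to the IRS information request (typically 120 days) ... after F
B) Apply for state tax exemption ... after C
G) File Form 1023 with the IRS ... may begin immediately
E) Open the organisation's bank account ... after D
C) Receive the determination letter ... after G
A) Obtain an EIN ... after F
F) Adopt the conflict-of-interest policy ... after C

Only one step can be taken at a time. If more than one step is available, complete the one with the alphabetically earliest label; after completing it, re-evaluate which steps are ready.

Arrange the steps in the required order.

Only G has no prerequisites, so it is first.
Next only C has its prerequisites met → C.
Ready: B and F. B has the earlier label → B.
Next only F has its prerequisites met → F.
Now A and D have their prerequisites met. A has the earlier label, so A next.
Next only D has its prerequisites met → D.
That leaves E as the only ready step → E.

G, C, B, F, A, D, E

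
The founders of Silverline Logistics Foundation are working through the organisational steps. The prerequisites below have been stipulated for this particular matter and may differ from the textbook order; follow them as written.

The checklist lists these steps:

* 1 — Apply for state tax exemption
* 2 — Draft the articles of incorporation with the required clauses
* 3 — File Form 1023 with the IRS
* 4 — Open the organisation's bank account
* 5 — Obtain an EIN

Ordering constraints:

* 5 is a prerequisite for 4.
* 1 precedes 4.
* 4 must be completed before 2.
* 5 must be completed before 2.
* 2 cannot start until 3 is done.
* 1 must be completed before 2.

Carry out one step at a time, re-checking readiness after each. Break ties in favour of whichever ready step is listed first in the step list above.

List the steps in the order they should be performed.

1, 3 and 5 have no prerequisites; 1 is listed earlier, so 1 is first.
Ready: 3 and 5. 3 is listed earlier → 3.
Next only 5 has its prerequisites met → 5.
4 needed 1 and 5, now all done → 4.
2 needed 1, 3, 4 and 5, now all done → 2.

1, 3, 5, 4, 2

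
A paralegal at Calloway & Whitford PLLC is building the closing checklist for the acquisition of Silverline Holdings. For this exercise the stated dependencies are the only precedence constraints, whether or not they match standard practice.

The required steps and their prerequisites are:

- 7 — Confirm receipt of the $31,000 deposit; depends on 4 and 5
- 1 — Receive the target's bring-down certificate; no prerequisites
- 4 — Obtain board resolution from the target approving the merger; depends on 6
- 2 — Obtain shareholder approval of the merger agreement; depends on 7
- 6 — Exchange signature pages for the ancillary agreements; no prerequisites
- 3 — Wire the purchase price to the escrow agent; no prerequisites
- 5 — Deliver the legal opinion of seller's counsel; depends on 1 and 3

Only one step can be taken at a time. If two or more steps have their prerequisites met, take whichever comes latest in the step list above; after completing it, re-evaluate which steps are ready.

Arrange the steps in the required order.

Nothing is required for 3, 6 and 1. 3 is listed later → 3 first.
Now 6 and 1 have their prerequisites met. 6 is listed later, so 6 next.
4 now also ready, so the ready set is {4, 1}; 4 is listed later → 4.
That leaves 1 as the only ready step → 1.
Next only 5 has its prerequisites met → 5.
7 needed 5 and 4, now all done → 7.
Next only 2 has its prerequisites met → 2.

3 → 6 → 4 → 1 → 5 → 7 → 2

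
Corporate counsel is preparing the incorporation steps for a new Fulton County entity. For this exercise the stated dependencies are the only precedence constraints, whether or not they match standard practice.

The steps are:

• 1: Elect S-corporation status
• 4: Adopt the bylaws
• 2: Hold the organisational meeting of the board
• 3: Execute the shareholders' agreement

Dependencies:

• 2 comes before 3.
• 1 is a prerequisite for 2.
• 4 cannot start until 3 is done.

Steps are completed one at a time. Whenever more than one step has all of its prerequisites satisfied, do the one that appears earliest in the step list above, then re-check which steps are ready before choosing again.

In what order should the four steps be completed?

1 → 2 → 3 → 4

Only 1 has no prerequisites, so it is first.
That leaves 2 as the only ready step → 2.
3 needed 2, now all done → 3.
That leaves 4 as the only ready step → 4.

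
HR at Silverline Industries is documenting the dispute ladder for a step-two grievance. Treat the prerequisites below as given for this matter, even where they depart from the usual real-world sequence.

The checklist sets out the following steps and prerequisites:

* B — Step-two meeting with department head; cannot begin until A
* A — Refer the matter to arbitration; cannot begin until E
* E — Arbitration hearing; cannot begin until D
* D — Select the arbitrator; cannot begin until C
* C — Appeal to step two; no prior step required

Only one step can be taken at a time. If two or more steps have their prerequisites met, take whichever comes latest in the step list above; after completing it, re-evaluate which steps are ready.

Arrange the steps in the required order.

C has no prerequisites → C first.
That leaves D as the only ready step → D.
E needed D, now all done → E.
A needed E, now all done → A.
B needed A, now all done → B.

C, D, E, A, B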